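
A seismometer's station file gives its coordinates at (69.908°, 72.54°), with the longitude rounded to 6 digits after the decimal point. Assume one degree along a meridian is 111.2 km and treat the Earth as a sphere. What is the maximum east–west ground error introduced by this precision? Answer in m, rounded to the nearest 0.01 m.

Rounding to 6 decimal places leaves the longitude within ±5e-07° of the true value.
At latitude 69.908° a degree of longitude spans 111200 m × cos 69.908° = 111200 × 0.3435 ≈ 38200.4 m.
East–west error: 5e-07° × 38200.4 m/° ≈ 0.0191002 m.

0.02 m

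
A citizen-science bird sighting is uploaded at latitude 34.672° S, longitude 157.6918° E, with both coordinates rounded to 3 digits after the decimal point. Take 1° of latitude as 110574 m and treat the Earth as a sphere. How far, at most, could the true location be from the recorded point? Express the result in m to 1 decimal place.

71.6 m

Rounding to 3 decimal places leaves each coordinate within ±0.0005° of the true value.
North–south component: 0.0005° × 110574 = 55.287 m.
East–west component at 34.672°: 0.0005° × 110574 × cos 34.672° ≈ 0.0005 × 90938.5 ≈ 45.4693 m.
Combining orthogonally: (55.287² + 45.4693²)^½ ≈ 71.5829 m.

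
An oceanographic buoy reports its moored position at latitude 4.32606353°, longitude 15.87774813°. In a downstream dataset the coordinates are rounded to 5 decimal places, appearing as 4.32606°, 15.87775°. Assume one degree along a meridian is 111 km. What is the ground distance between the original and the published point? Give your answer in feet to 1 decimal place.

Δlat = 4.32606353 − 4.32606 = +0.00000353°; Δlon = 15.87774813 − 15.87775 = -0.00000187°.
N–S: 0.00000353° × 111000 m/° = 0.39183 m.
E–W at 4.32606°: -0.00000187° × 111000 × cos 4.32606° = -0.00000187 × 111000 × 0.9972 ≈ -0.206979 m.
Distance: √(0.39183² + 0.206979²) ≈ 0.443138 m.
In feet: 0.443138 m ÷ 0.3048 ≈ 1.4539 ft.

1.5 feet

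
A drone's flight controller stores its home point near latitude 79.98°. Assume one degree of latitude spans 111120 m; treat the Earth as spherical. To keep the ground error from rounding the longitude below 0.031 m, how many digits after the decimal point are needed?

At 79.98° one degree of longitude covers 111120 × cos 79.98° ≈ 111120 × 0.1740 ≈ 19334 m.
N decimal places → at most half a unit in the last place, 0.5 × 10⁻ᴺ° = 19334/2 × 10⁻ᴺ m.
Setting 9666.99 × 10⁻ᴺ ≤ 0.031 gives 10ᴺ ≥ 3.118e+05, i.e. N ≥ 5.49.
N = 5 would give 0.0967 m (too coarse); N = 6 gives 0.00967 m ≤ 0.031 m.

6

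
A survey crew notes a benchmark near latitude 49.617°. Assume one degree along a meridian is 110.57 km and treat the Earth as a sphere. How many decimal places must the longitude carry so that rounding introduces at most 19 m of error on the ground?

4 decimal places

At 49.617° one degree of longitude covers 110570 × cos 49.617° ≈ 110570 × 0.6479 ≈ 71637.6 m.
Rounding to N decimal places gives at most 0.5 × 10⁻ᴺ degrees of error, i.e. 0.5 × 10⁻ᴺ × 71637.6 m.
Setting 35818.8 × 10⁻ᴺ ≤ 19 gives 10ᴺ ≥ 1885, i.e. N ≥ 3.28.
N = 3 would give 35.8 m (too coarse); N = 4 gives 3.58 m ≤ 19 m.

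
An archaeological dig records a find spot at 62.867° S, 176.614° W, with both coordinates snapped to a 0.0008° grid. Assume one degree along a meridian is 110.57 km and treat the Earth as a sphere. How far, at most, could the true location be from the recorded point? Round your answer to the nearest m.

49 m

With a 0.0008° grid the true value lies within half a step, ±0.0008°/2 = ±0.0004°, of the stored one.
North–south component: 0.0004° × 110570 = 44.228 m.
Longitude error → 0.0004 × 110570 × cos 62.867° = 0.0004 × 110570 × 0.4561 ≈ 20.1705 m.
Worst case both components are at the extreme and orthogonal: √(44.228² + 20.1705²) ≈ 48.6103 m.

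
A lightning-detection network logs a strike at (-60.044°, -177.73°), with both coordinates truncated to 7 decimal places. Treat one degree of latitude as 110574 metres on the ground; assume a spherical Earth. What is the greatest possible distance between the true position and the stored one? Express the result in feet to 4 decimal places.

0.0405 feet

Truncating at 7 decimal places can drop up to a full unit in the last place, so each coordinate may be off by as much as 1e-07°.
N–S: 1e-07° × 110574 m/° = 0.0110574 m.
E–W at 60.044°: 1e-07° × 110574 × cos 60.044° = 1e-07 × 110574 × 0.4993 ≈ 0.00552134 m.
Worst case both components are at the extreme and orthogonal: √(0.0110574² + 0.00552134²) ≈ 0.0123593 m.
In feet: 0.0123593 m ÷ 0.3048 ≈ 0.040549 ft.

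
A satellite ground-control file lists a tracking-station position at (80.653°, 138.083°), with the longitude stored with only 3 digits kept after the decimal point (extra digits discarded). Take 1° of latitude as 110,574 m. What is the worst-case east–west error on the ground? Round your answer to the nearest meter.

18 meters

Truncating at 3 decimal places can drop up to a full unit in the last place, so the longitude may be off by as much as 0.001°.
Parallels shrink by cos φ, so at 80.653° a degree of longitude is 110574 × 0.1624 ≈ 17958.7 m.
East–west error: 0.001° × 17958.7 m/° ≈ 17.9587 m.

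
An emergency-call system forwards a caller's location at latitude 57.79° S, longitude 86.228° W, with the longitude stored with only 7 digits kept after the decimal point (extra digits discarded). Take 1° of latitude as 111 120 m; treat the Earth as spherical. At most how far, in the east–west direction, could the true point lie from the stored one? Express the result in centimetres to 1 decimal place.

0.6 centimetres

Truncating at 7 decimal places can drop up to a full unit in the last place, so the longitude may be off by as much as 1e-07°.
Parallels shrink by cos φ, so at 57.79° a degree of longitude is 111120 × 0.5330 ≈ 59229.6 m.
Maximum E–W displacement: 1e-07 × 59229.6 = 0.00592296 m.
That is 0.00592296 m = 0.5923 cm.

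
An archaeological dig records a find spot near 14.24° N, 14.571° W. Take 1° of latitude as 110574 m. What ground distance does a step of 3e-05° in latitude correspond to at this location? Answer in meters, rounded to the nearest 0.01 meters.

3.32 meters

3e-05° × 110574 m/° = 3.31722 m.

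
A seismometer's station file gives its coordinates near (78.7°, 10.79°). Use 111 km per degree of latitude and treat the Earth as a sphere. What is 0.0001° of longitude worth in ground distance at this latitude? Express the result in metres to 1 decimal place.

One degree of longitude here spans 111000 × cos 78.7° = 111000 × 0.1959 ≈ 21750 m; 0.0001° of that is 2.175 m.

2.2 metres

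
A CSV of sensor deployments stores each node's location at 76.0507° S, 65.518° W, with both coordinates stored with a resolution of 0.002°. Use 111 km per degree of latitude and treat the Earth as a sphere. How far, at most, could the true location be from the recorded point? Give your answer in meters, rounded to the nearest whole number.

With a 0.002° grid the true value lies within half a step, ±0.002°/2 = ±0.001°, of the stored one.
Latitude error → 0.001 × 111000 = 111 m along the meridian.
Longitude error → 0.001 × 111000 × cos 76.0507° = 0.001 × 111000 × 0.2411 ≈ 26.758 m.
The two errors are perpendicular, so the maximum displacement is √(111² + 26.758²) ≈ 114.18 m.

114 meters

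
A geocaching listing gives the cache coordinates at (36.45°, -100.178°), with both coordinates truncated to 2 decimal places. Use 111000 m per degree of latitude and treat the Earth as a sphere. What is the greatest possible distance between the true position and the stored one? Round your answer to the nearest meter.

Truncating at 2 decimal places can drop up to a full unit in the last place, so each coordinate may be off by as much as 0.01°.
North–south component: 0.01° × 111000 = 1110 m.
Longitude error → 0.01 × 111000 × cos 36.45° = 0.01 × 111000 × 0.8044 ≈ 892.857 m.
Combining orthogonally: (1110² + 892.857²)^½ ≈ 1424.53 m.

1425 meters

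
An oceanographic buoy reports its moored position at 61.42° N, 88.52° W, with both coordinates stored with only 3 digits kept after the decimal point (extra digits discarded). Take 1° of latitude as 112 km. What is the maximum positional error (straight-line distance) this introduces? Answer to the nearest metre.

124 metres

Truncating at 3 decimal places can drop up to a full unit in the last place, so each coordinate may be off by as much as 0.001°.
North–south component: 0.001° × 112000 = 112 m.
East–west component at 61.42°: 0.001° × 112000 × cos 61.42° ≈ 0.001 × 53579.2 ≈ 53.5792 m.
Combining orthogonally: (112² + 53.5792²)^½ ≈ 124.156 m.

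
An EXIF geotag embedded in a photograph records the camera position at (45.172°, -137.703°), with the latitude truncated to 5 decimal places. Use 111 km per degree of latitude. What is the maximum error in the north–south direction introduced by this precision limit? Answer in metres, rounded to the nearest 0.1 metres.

Truncating at 5 decimal places can drop up to a full unit in the last place, so the latitude may be off by as much as 1e-05°.
So the N–S error is at most 1e-05 × 111000 = 1.11 m.

1.1 metres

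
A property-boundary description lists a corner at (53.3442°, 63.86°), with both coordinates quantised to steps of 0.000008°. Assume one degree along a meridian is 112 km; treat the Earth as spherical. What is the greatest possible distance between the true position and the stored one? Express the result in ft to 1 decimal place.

With a 0.000008° grid the true value lies within half a step, ±0.000008°/2 = ±4e-06°, of the stored one.
N–S: 4e-06° × 112000 m/° = 0.448 m.
East–west component at 53.3442°: 4e-06° × 112000 × cos 53.3442° ≈ 4e-06 × 66864.7 ≈ 0.267459 m.
Worst case both components are at the extreme and orthogonal: √(0.448² + 0.267459²) ≈ 0.521765 m.
Converting: 0.521765 m × 3.2808 ft/m ≈ 1.7118 ft.

1.7 ft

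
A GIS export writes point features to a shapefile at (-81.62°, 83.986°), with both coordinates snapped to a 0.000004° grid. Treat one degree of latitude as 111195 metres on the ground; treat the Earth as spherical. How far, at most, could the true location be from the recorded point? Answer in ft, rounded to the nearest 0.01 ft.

With a 0.000004° grid the true value lies within half a step, ±0.000004°/2 = ±2e-06°, of the stored one.
Latitude error → 2e-06 × 111195 = 0.22239 m along the meridian.
E–W at 81.62°: 2e-06° × 111195 × cos 81.62° = 2e-06 × 111195 × 0.1457 ≈ 0.0324106 m.
The two errors are perpendicular, so the maximum displacement is √(0.22239² + 0.0324106²) ≈ 0.224739 m.
In feet: 0.224739 m ÷ 0.3048 ≈ 0.73733 ft.

0.74 ft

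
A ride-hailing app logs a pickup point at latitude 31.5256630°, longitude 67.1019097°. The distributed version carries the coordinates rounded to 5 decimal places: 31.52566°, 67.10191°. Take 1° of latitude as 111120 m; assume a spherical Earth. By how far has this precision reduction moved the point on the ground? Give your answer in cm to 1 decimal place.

33.5 cm

Δlat = 31.5256630 − 31.52566 = +0.0000030°; Δlon = 67.1019097 − 67.10191 = -0.0000003°.
North–south shift: 0.0000030 × 111120 = 0.33336 m.
E–W at 31.5257°: -0.0000003° × 111120 × cos 31.5257° = -0.0000003 × 111120 × 0.8524 ≈ -0.0284158 m.
Combined displacement = (0.33336² + 0.0284158²)^½ ≈ 0.334569 m.
That is 0.334569 m = 33.457 cm.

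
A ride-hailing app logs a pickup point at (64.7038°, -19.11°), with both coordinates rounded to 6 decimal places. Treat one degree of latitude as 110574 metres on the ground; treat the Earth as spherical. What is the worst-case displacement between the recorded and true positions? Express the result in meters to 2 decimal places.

Rounding to 6 decimal places leaves each coordinate within ±5e-07° of the true value.
Latitude error → 5e-07 × 110574 = 0.055287 m along the meridian.
Longitude error → 5e-07 × 110574 × cos 64.7038° = 5e-07 × 110574 × 0.4273 ≈ 0.023624 m.
Combining orthogonally: (0.055287² + 0.023624²)^½ ≈ 0.0601228 m.

0.06 meters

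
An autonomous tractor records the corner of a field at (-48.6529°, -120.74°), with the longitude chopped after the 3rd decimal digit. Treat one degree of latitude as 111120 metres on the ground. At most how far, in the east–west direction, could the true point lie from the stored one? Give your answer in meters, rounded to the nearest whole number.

Truncating at 3 decimal places can drop up to a full unit in the last place, so the longitude may be off by as much as 0.001°.
One degree of longitude at 48.6529° is 111120 × cos 48.6529° ≈ 111120 × 0.6606 = 73408 m.
East–west error: 0.001° × 73408 m/° ≈ 73.408 m.

73 meters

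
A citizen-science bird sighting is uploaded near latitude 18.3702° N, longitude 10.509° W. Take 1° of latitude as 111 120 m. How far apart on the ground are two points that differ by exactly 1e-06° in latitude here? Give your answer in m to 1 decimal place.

0.1 m

1e-06° × 111120 m/° = 0.11112 m.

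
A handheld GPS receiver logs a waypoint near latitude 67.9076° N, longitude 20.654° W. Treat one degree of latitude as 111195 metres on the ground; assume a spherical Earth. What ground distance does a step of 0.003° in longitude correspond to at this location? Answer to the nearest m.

125 m

0.003° of longitude at 67.9076° is 0.003 × 111195 × cos 67.9076° ≈ 0.003 × 41820.6 = 125.462 m.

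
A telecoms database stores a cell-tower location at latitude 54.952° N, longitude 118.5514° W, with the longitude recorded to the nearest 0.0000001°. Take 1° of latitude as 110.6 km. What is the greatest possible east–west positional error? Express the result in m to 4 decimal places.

Rounding to 7 decimal places leaves the longitude within ±5e-08° of the true value.
Parallels shrink by cos φ, so at 54.952° a degree of longitude is 110600 × 0.5743 ≈ 63513.4 m.
East–west error: 5e-08° × 63513.4 m/° ≈ 0.00317567 m.

0.0032 m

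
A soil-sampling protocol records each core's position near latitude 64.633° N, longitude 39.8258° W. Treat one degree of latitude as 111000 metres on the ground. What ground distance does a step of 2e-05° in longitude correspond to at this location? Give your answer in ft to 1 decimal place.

At 64.633° a degree of longitude is 111000 × cos 64.633° ≈ 47554 m, so 2e-05° corresponds to 0.951081 m.
In feet: 0.951081 m ÷ 0.3048 ≈ 3.1203 ft.

3.1 ft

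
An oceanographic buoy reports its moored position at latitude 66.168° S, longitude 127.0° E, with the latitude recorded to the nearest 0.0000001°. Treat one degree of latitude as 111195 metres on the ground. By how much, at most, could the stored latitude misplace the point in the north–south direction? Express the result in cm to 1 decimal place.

0.6 cm

Rounding to 7 decimal places leaves the latitude within ±5e-08° of the true value.
Along the meridian that is 5e-08° × 111195 m/° = 0.00555975 m.
That is 0.00555975 m = 0.55597 cm.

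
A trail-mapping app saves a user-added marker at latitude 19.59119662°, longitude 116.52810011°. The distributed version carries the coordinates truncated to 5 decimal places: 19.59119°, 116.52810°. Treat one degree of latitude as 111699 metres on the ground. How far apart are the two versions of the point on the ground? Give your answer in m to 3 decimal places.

0.740 m

Δlat = 19.59119662 − 19.59119 = +0.00000662°; Δlon = 116.52810011 − 116.52810 = +0.00000011°.
North–south shift: 0.00000662 × 111699 = 0.739447 m.
East–west at this latitude: 0.00000011° × 111699 × cos 19.5912° ≈ 0.00000011 × 105233 = 0.0115756 m.
Distance: √(0.739447² + 0.0115756²) ≈ 0.739538 m.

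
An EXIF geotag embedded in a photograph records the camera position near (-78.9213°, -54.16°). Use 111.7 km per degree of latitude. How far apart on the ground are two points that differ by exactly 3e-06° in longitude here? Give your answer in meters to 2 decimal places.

3e-06° of longitude at 78.9213° is 3e-06 × 111700 × cos 78.9213° ≈ 3e-06 × 21464 = 0.0643919 m.

0.06 meters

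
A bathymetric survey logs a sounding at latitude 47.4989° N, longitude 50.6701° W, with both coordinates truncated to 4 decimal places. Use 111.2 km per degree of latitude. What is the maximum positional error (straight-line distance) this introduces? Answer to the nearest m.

Truncating at 4 decimal places can drop up to a full unit in the last place, so each coordinate may be off by as much as 0.0001°.
N–S: 0.0001° × 111200 m/° = 11.12 m.
Longitude error → 0.0001 × 111200 × cos 47.4989° = 0.0001 × 111200 × 0.6756 ≈ 7.51272 m.
Combining orthogonally: (11.12² + 7.51272²)^½ ≈ 13.42 m.

13 m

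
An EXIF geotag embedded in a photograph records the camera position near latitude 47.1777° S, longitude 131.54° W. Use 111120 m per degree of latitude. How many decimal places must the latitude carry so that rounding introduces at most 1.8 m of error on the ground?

5 decimal places

One degree of latitude covers 111120 m.
Rounding to N decimal places gives at most 0.5 × 10⁻ᴺ degrees of error, i.e. 0.5 × 10⁻ᴺ × 111120 m.
Setting 55560 × 10⁻ᴺ ≤ 1.8 gives 10ᴺ ≥ 3.087e+04, i.e. N ≥ 4.49.
N = 4 would give 5.56 m (too coarse); N = 5 gives 0.556 m ≤ 1.8 m.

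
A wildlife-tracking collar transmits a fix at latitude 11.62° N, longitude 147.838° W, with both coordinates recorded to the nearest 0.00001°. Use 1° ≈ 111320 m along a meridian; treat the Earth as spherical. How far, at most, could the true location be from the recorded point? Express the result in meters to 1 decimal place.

Rounding to 5 decimal places leaves each coordinate within ±5e-06° of the true value.
North–south component: 5e-06° × 111320 = 0.5566 m.
E–W at 11.62°: 5e-06° × 111320 × cos 11.62° = 5e-06 × 111320 × 0.9795 ≈ 0.545192 m.
Worst case both components are at the extreme and orthogonal: √(0.5566² + 0.545192²) ≈ 0.779127 m.

0.8 meters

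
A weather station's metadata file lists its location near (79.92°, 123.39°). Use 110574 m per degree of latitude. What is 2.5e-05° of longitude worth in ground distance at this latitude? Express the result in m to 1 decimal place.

At 79.92° a degree of longitude is 110574 × cos 79.92° ≈ 19353 m, so 2.5e-05° corresponds to 0.483825 m.

0.5 m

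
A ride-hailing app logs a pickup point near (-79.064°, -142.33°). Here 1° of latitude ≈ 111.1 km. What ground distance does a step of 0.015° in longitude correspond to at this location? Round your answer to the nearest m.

316 m

0.015° of longitude at 79.064° is 0.015 × 111100 × cos 79.064° ≈ 0.015 × 21077 = 316.156 m.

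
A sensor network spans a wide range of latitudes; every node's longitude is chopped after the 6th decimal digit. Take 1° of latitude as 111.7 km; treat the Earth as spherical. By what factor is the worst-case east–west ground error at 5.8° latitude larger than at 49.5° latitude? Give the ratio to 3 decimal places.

1.532

Truncating at 6 decimal places can drop up to a full unit in the last place, so the longitude may be off by as much as 1e-06°.
At 5.8°: 1e-06° × 111700 × cos 5.8° = 1e-06 × 111700 × 0.9949 ≈ 0.11113 m.
At 49.5°: 1e-06° × 111700 × cos 49.5° = 1e-06 × 111700 × 0.6494 ≈ 0.072543 m.
Ratio: 0.11113 / 0.072543 = cos 5.8° / cos 49.5° ≈ 1.5319.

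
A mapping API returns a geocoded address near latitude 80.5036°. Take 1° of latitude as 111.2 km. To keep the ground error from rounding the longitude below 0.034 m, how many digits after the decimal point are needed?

6

At 80.5036° one degree of longitude covers 111200 × cos 80.5036° ≈ 111200 × 0.1650 ≈ 18346.4 m.
N decimal places → at most half a unit in the last place, 0.5 × 10⁻ᴺ° = 18346.4/2 × 10⁻ᴺ m.
Setting 9173.2 × 10⁻ᴺ ≤ 0.034 gives 10ᴺ ≥ 2.698e+05, i.e. N ≥ 5.43.
N = 5 would give 0.0917 m (too coarse); N = 6 gives 0.00917 m ≤ 0.034 m.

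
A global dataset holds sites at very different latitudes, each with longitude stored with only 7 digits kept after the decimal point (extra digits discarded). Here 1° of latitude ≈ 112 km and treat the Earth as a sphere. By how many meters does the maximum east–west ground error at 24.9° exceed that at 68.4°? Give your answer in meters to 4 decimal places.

Truncating at 7 decimal places can drop up to a full unit in the last place, so the longitude may be off by as much as 1e-07°.
At 24.9°: 1e-07° × 112000 × cos 24.9° = 1e-07 × 112000 × 0.9070 ≈ 0.010159 m.
Error at 68.4° = 1e-07° × 112000 × cos 68.4° ≈ 0.0112 × 0.3681 = 0.004123 m.
Difference: 0.010159 − 0.004123 = 0.0060359 m.

0.0060 meters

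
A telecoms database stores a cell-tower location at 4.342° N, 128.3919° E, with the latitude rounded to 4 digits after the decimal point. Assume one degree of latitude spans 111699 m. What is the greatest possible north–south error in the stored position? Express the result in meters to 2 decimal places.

Rounding to 4 decimal places leaves the latitude within ±5e-05° of the true value.
Along the meridian that is 5e-05° × 111699 m/° = 5.58495 m.

5.58 meters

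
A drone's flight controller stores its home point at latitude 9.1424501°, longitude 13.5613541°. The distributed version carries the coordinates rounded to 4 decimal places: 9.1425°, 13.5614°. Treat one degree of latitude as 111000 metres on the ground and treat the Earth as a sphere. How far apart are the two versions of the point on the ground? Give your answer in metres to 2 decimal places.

Δlat = 9.1424501 − 9.1425 = -0.0000499°; Δlon = 13.5613541 − 13.5614 = -0.0000459°.
North–south shift: -0.0000499 × 111000 = -5.5389 m.
E–W at 9.1425°: -0.0000459° × 111000 × cos 9.1425° = -0.0000459 × 111000 × 0.9873 ≈ -5.03018 m.
Combined displacement = (5.5389² + 5.03018²)^½ ≈ 7.48212 m.

7.48 metres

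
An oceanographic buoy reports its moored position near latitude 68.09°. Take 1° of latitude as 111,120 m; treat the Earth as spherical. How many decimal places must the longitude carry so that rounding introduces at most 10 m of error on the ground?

At 68.09° one degree of longitude covers 111120 × cos 68.09° ≈ 111120 × 0.3731 ≈ 41464.4 m.
Rounding to N decimal places gives at most 0.5 × 10⁻ᴺ degrees of error, i.e. 0.5 × 10⁻ᴺ × 41464.4 m.
Need 0.5 × 41464.4 × 10⁻ᴺ ≤ 10 → 10⁻ᴺ ≤ 4.823e-04, so N ≥ 3.32.
So 4 decimal places suffice (2.07 m); 3 would allow up to 20.7 m.

4 decimal places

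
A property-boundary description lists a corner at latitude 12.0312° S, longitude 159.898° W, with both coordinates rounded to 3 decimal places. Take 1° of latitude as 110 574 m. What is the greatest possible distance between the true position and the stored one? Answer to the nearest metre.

77 metres

Rounding to 3 decimal places leaves each coordinate within ±0.0005° of the true value.
N–S: 0.0005° × 110574 m/° = 55.287 m.
East–west component at 12.0312°: 0.0005° × 110574 × cos 12.0312° ≈ 0.0005 × 108145 ≈ 54.0726 m.
The two errors are perpendicular, so the maximum displacement is √(55.287² + 54.0726²) ≈ 77.3337 m.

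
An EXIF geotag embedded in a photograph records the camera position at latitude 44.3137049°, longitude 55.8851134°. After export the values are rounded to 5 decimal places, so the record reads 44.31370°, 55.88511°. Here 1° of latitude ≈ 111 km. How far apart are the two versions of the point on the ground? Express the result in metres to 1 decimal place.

Δlat = 44.3137049 − 44.31370 = +0.0000049°; Δlon = 55.8851134 − 55.88511 = +0.0000034°.
N–S: 0.0000049° × 111000 m/° = 0.5439 m.
E–W at 44.3137°: 0.0000034° × 111000 × cos 44.3137° = 0.0000034 × 111000 × 0.7155 ≈ 0.270039 m.
Combined displacement = (0.5439² + 0.270039²)^½ ≈ 0.607247 m.

0.6 metres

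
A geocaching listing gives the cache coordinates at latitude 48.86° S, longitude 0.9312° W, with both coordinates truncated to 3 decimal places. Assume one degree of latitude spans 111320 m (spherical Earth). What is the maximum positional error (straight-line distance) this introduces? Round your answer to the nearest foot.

437 feet

Truncating at 3 decimal places can drop up to a full unit in the last place, so each coordinate may be off by as much as 0.001°.
North–south component: 0.001° × 111320 = 111.32 m.
E–W at 48.86°: 0.001° × 111320 × cos 48.86° = 0.001 × 111320 × 0.6579 ≈ 73.2376 m.
Worst case both components are at the extreme and orthogonal: √(111.32² + 73.2376²) ≈ 133.251 m.
In feet: 133.251 m ÷ 0.3048 ≈ 437.18 ft.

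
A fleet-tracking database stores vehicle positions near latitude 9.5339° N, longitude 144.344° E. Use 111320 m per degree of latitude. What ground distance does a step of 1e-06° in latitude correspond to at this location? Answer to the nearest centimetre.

11 centimetres

Along a meridian 1e-06° is 1e-06 × 111320 = 0.11132 m.
That is 0.11132 m = 11.132 cm.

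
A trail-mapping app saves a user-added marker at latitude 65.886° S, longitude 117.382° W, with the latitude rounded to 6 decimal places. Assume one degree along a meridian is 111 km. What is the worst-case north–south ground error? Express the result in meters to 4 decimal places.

Rounding to 6 decimal places leaves the latitude within ±5e-07° of the true value.
Along the meridian that is 5e-07° × 111000 m/° = 0.0555 m.

0.0555 meters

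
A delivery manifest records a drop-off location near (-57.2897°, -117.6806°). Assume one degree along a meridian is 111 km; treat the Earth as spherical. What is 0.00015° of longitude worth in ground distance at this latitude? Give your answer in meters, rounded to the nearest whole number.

0.00015° of longitude at 57.2897° is 0.00015 × 111000 × cos 57.2897° ≈ 0.00015 × 59983.5 = 8.99752 m.

9 meters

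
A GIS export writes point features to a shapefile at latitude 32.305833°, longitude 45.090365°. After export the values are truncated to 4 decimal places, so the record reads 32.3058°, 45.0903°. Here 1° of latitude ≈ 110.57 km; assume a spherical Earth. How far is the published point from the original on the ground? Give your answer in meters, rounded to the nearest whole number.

The latitude changed by +0.000033° and the longitude by +0.000065°.
North–south shift: 0.000033 × 110570 = 3.64881 m.
E–W at 32.3058°: 0.000065° × 110570 × cos 32.3058° = 0.000065 × 110570 × 0.8452 ≈ 6.07455 m.
Combined displacement = (3.64881² + 6.07455²)^½ ≈ 7.08618 m.

7 meters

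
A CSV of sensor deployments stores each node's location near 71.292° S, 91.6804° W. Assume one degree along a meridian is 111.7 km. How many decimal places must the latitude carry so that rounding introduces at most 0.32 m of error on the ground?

One degree of latitude covers 111700 m.
N decimal places → at most half a unit in the last place, 0.5 × 10⁻ᴺ° = 111700/2 × 10⁻ᴺ m.
Need 0.5 × 111700 × 10⁻ᴺ ≤ 0.32 → 10⁻ᴺ ≤ 5.730e-06, so N ≥ 5.24.
So 6 decimal places suffice (0.0558 m); 5 would allow up to 0.558 m.

6 decimal places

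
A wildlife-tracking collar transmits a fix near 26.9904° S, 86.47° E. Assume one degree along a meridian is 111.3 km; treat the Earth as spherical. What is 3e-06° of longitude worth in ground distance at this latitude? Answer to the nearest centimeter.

At 26.9904° a degree of longitude is 111300 × cos 26.9904° ≈ 99177.5 m, so 3e-06° corresponds to 0.297532 m.
That is 0.297532 m = 29.753 cm.

30 centimeters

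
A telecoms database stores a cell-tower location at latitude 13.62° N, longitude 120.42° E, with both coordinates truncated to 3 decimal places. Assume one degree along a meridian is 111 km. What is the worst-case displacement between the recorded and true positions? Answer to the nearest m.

155 m

Truncating at 3 decimal places can drop up to a full unit in the last place, so each coordinate may be off by as much as 0.001°.
N–S: 0.001° × 111000 m/° = 111 m.
E–W at 13.62°: 0.001° × 111000 × cos 13.62° = 0.001 × 111000 × 0.9719 ≈ 107.879 m.
Worst case both components are at the extreme and orthogonal: √(111² + 107.879²) ≈ 154.786 m.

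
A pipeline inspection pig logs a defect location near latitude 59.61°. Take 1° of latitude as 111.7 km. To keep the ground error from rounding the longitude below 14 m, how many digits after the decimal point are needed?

4 decimal places

At 59.61° one degree of longitude covers 111700 × cos 59.61° ≈ 111700 × 0.5059 ≈ 56507.2 m.
With N decimal places the half-ulp bound is 0.5·10⁻ᴺ°, or 0.5·10⁻ᴺ × 56507.2 m on the ground.
Need 0.5 × 56507.2 × 10⁻ᴺ ≤ 14 → 10⁻ᴺ ≤ 4.955e-04, so N ≥ 3.30.
So 4 decimal places suffice (2.83 m); 3 would allow up to 28.3 m.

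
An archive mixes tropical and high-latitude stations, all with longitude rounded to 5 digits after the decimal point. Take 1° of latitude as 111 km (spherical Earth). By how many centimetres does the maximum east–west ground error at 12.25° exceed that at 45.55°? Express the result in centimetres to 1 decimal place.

Rounding to 5 decimal places leaves the longitude within ±5e-06° of the true value.
Error at 12.25° = 5e-06° × 111000 × cos 12.25° ≈ 0.555 × 0.9772 = 0.54236 m.
At 45.55°: 5e-06° × 111000 × cos 45.55° = 5e-06 × 111000 × 0.7003 ≈ 0.38866 m.
Difference: 0.54236 − 0.38866 = 0.1537 m.
That is 0.153704 m = 15.37 cm.

15.4 centimetres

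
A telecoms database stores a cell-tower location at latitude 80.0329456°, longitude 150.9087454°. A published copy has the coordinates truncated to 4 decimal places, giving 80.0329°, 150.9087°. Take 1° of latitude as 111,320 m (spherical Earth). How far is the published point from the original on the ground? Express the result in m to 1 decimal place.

Δlat = 80.0329456 − 80.0329 = +0.0000456°; Δlon = 150.9087454 − 150.9087 = +0.0000454°.
N–S: 0.0000456° × 111320 m/° = 5.07619 m.
E–W at 80.0329°: 0.0000454° × 111320 × cos 80.0329° = 0.0000454 × 111320 × 0.1731 ≈ 0.874747 m.
Hypotenuse of the two orthogonal shifts: √(5.07619² + 0.874747²) = 5.15101 m.

5.2 m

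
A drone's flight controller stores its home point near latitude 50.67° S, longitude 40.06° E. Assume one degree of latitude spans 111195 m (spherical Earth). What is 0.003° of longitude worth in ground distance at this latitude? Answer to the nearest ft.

At 50.67° a degree of longitude is 111195 × cos 50.67° ≈ 70473.8 m, so 0.003° corresponds to 211.421 m.
In feet: 211.421 m ÷ 0.3048 ≈ 693.64 ft.

694 ft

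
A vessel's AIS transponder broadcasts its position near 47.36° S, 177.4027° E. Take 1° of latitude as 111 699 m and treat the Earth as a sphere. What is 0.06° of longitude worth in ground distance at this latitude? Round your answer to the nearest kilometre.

At 47.36° a degree of longitude is 111699 × cos 47.36° ≈ 75663.8 m, so 0.06° corresponds to 4539.83 m.
That is 4539.83 m = 4.5398 km.

5 kilometres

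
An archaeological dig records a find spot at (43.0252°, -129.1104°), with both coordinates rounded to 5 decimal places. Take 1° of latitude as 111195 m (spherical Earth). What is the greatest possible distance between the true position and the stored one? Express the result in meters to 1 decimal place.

Rounding to 5 decimal places leaves each coordinate within ±5e-06° of the true value.
Latitude error → 5e-06 × 111195 = 0.555975 m along the meridian.
Longitude error → 5e-06 × 111195 × cos 43.0252° = 5e-06 × 111195 × 0.7311 ≈ 0.406448 m.
Combining orthogonally: (0.555975² + 0.406448²)^½ ≈ 0.6887 m.

0.7 meters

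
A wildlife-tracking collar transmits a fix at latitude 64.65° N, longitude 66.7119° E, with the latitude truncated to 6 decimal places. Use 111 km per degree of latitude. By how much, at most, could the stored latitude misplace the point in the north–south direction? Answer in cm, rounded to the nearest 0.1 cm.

11.1 cm

Truncating at 6 decimal places can drop up to a full unit in the last place, so the latitude may be off by as much as 1e-06°.
So the N–S error is at most 1e-06 × 111000 = 0.111 m.
That is 0.111 m = 11.1 cm.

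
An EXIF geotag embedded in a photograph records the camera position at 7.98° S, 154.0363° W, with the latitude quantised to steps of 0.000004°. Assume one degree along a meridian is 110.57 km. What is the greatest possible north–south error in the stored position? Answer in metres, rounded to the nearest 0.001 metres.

With a 0.000004° grid the true value lies within half a step, ±0.000004°/2 = ±2e-06°, of the stored one.
So the N–S error is at most 2e-06 × 110570 = 0.22114 m.

0.221 metres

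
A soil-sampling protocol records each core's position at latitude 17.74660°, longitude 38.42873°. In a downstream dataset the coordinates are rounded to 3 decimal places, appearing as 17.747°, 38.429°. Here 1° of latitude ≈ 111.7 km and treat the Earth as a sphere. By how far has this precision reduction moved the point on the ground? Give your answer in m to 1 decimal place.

53.1 m

The latitude changed by -0.00040° and the longitude by -0.00027°.
N–S: -0.00040° × 111700 m/° = -44.68 m.
East–west at this latitude: -0.00027° × 111700 × cos 17.747° ≈ -0.00027 × 106384 = -28.7238 m.
Distance: √(44.68² + 28.7238²) ≈ 53.1165 m.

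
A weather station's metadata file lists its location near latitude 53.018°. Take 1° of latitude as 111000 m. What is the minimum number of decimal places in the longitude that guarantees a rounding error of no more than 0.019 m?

7 decimal places

At 53.018° one degree of longitude covers 111000 × cos 53.018° ≈ 111000 × 0.6016 ≈ 66773.6 m.
With N decimal places the half-ulp bound is 0.5·10⁻ᴺ°, or 0.5·10⁻ᴺ × 66773.6 m on the ground.
Need 0.5 × 66773.6 × 10⁻ᴺ ≤ 0.019 → 10⁻ᴺ ≤ 5.691e-07, so N ≥ 6.24.
N = 6 would give 0.0334 m (too coarse); N = 7 gives 0.00334 m ≤ 0.019 m.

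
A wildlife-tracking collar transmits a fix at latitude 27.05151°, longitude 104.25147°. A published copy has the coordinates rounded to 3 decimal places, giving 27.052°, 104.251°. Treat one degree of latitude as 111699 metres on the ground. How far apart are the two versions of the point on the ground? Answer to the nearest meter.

72 meters

The latitude changed by -0.00049° and the longitude by +0.00047°.
N–S: -0.00049° × 111699 m/° = -54.7325 m.
E–W at 27.052°: 0.00047° × 111699 × cos 27.052° = 0.00047 × 111699 × 0.8906 ≈ 46.7549 m.
Hypotenuse of the two orthogonal shifts: √(54.7325² + 46.7549²) = 71.9838 m.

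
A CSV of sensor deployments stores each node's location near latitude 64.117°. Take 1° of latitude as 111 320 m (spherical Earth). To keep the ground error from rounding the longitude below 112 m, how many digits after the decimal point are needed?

At 64.117° one degree of longitude covers 111320 × cos 64.117° ≈ 111320 × 0.4365 ≈ 48595.1 m.
With N decimal places the half-ulp bound is 0.5·10⁻ᴺ°, or 0.5·10⁻ᴺ × 48595.1 m on the ground.
Need 0.5 × 48595.1 × 10⁻ᴺ ≤ 112 → 10⁻ᴺ ≤ 4.610e-03, so N ≥ 2.34.
At 2 places the error can reach 243 m, but 3 places keeps it to 24.3 m.

3 decimal places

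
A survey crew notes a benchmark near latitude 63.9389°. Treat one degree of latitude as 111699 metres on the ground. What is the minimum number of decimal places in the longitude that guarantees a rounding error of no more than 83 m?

3 decimal places

At 63.9389° one degree of longitude covers 111699 × cos 63.9389° ≈ 111699 × 0.4393 ≈ 49072.7 m.
N decimal places → at most half a unit in the last place, 0.5 × 10⁻ᴺ° = 49072.7/2 × 10⁻ᴺ m.
Setting 24536.3 × 10⁻ᴺ ≤ 83 gives 10ᴺ ≥ 295.6, i.e. N ≥ 2.47.
So 3 decimal places suffice (24.5 m); 2 would allow up to 245 m.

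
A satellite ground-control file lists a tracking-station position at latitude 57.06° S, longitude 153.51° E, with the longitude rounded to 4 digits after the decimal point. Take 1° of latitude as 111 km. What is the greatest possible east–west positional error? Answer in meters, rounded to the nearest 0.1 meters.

Rounding to 4 decimal places leaves the longitude within ±5e-05° of the true value.
At latitude 57.06° a degree of longitude spans 111000 m × cos 57.06° = 111000 × 0.5438 ≈ 60357.4 m.
East–west error: 5e-05° × 60357.4 m/° ≈ 3.01787 m.

3.0 meters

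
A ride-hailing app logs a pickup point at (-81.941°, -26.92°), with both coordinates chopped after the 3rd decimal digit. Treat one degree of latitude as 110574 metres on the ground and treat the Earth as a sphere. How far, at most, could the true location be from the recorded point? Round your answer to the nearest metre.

Truncating at 3 decimal places can drop up to a full unit in the last place, so each coordinate may be off by as much as 0.001°.
N–S: 0.001° × 110574 m/° = 110.574 m.
Longitude error → 0.001 × 110574 × cos 81.941° = 0.001 × 110574 × 0.1402 ≈ 15.5017 m.
Worst case both components are at the extreme and orthogonal: √(110.574² + 15.5017²) ≈ 111.655 m.

112 metres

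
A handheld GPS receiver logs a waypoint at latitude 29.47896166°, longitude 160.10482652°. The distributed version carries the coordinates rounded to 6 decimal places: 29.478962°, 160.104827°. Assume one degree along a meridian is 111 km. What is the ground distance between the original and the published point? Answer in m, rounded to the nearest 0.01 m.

Δlat = 29.47896166 − 29.478962 = -0.00000034°; Δlon = 160.10482652 − 160.104827 = -0.00000048°.
North–south shift: -0.00000034 × 111000 = -0.03774 m.
East–west at this latitude: -0.00000048° × 111000 × cos 29.479° ≈ -0.00000048 × 96629.5 = -0.0463822 m.
Hypotenuse of the two orthogonal shifts: √(0.03774² + 0.0463822²) = 0.0597964 m.

0.06 m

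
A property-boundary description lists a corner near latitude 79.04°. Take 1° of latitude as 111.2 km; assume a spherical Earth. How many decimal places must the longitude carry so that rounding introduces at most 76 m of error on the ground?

3

At 79.04° one degree of longitude covers 111200 × cos 79.04° ≈ 111200 × 0.1901 ≈ 21141.7 m.
Rounding to N decimal places gives at most 0.5 × 10⁻ᴺ degrees of error, i.e. 0.5 × 10⁻ᴺ × 21141.7 m.
Setting 10570.9 × 10⁻ᴺ ≤ 76 gives 10ᴺ ≥ 139.1, i.e. N ≥ 2.14.
So 3 decimal places suffice (10.6 m); 2 would allow up to 106 m.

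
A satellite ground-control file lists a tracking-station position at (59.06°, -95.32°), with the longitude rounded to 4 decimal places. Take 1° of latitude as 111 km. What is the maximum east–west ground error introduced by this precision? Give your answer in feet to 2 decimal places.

9.36 feet

Rounding to 4 decimal places leaves the longitude within ±5e-05° of the true value.
Parallels shrink by cos φ, so at 59.06° a degree of longitude is 111000 × 0.5141 ≈ 57069.6 m.
So at most 5e-05° × 57069.6 ≈ 2.85348 m east–west.
In feet: 2.85348 m ÷ 0.3048 ≈ 9.3618 ft.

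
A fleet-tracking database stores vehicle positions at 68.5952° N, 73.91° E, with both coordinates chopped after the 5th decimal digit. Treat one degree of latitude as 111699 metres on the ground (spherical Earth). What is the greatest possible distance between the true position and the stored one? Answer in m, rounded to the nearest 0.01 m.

Truncating at 5 decimal places can drop up to a full unit in the last place, so each coordinate may be off by as much as 1e-05°.
Latitude error → 1e-05 × 111699 = 1.11699 m along the meridian.
E–W at 68.5952°: 1e-05° × 111699 × cos 68.5952° = 1e-05 × 111699 × 0.3650 ≈ 0.407651 m.
Worst case both components are at the extreme and orthogonal: √(1.11699² + 0.407651²) ≈ 1.18905 m.

1.19 m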